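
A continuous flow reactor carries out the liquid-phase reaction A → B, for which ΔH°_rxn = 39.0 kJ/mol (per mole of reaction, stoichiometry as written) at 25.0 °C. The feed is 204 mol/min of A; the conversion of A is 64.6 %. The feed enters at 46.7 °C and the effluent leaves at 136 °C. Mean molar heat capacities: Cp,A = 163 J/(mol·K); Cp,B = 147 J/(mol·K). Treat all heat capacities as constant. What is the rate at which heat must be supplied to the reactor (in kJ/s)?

Extent of reaction ξ = 0.646 × 204 = 131.78 mol/min
Reaction term: ξ·ΔH°_rxn = 131.78 × 39.0 = 5139.6 kJ/min
Sensible, feed 46.7→25 °C: -721.57 kJ/min
Outlet flows (mol/min): A 72.216, B 131.78
Sensible, products 25→136 °C: 3456.9 kJ/min
Q = ΔH = 7874.9 kJ/min = 131.25 kW
Heat supplied = 131.25 kJ/s

Q_in = 131 kJ/s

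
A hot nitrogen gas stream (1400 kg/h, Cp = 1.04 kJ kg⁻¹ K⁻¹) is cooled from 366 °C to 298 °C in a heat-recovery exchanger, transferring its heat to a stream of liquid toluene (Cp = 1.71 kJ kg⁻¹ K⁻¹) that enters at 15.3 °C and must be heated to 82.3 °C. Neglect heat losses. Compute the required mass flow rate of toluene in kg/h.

Heat released by hot stream: Q = 1400 × 1.04 × (366 − 298) = 99008 kJ/h
Energy balance on cold side (adiabatic exchanger): Q = ṁ_c·Cp_c·(T_c,out − T_c,in)
ṁ_c = 99008 / [1.71 × (82.3 − 15.3)] = 864.17 kg/h

ṁ_c = 864 kg/h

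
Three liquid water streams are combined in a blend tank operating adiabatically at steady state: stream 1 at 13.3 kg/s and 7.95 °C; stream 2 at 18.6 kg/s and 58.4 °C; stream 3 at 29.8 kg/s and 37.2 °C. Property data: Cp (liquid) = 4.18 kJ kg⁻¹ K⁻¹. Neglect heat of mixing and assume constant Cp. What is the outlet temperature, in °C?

T_out = 37.3 °C

Energy balance with Q = 0: Σ ṁᵢCp,ᵢ(T_out − Tᵢ) = 0
Σ ṁᵢCp,ᵢTᵢ = 13.3×4.18×7.95 + 18.6×4.18×58.4 + 29.8×4.18×37.2 = 9616.2
Σ ṁᵢCp,ᵢ = 13.3×4.18 + 18.6×4.18 + 29.8×4.18 = 257.91
T_out = 9616.2 / 257.91 = 37.286 °C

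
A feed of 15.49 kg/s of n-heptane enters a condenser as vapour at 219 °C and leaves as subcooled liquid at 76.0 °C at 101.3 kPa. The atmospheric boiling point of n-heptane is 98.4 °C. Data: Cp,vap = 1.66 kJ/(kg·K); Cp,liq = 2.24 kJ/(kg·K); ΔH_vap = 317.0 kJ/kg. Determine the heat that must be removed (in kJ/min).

vapour 219→98.4 °C: -200.2 kJ/kg
condensation at 98.4 °C: -317 kJ/kg
liquid 98.4→76.0 °C: -50.176 kJ/kg
Δh = -200.2 + -317 + -50.176 = -567.37 kJ/kg
Q = ṁ·Δh = 15.49 kg/s × -567.37 kJ/kg = -8788.6 kJ/s
|Q| = 8788.6 kW = 527320 kJ/min

Q_c = 527000 kJ/min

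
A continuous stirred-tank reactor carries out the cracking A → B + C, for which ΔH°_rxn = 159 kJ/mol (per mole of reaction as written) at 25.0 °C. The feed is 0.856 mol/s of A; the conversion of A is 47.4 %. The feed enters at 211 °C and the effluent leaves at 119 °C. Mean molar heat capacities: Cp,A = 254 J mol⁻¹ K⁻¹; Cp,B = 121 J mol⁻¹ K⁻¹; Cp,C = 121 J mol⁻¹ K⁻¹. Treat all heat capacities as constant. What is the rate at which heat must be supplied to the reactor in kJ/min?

Q_in = 2640 kJ/min

Extent of reaction ξ = 0.474 × 0.856 = 0.40574 mol/s
Reaction term: ξ·ΔH°_rxn = 0.40574 × 159 = 64.513 kJ/s
Sensible, feed 211→25 °C: -40.441 kJ/s
Outlet flows (mol/s): A 0.45026, B 0.40574, C 0.40574
Sensible, products 25→119 °C: 19.98 kJ/s
Q = ΔH = 44.053 kJ/s = 44.053 kW
Heat supplied = 2643.2 kJ/min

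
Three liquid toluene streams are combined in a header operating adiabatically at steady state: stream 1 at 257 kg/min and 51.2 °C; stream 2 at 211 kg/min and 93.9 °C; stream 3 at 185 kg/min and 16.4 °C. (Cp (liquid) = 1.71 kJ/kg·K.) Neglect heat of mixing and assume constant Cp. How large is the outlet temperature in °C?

Adiabatic, steady state ⇒ Σ ṁᵢCp,ᵢ(T_out − Tᵢ) = 0
Σ ṁᵢCp,ᵢTᵢ = 257×1.71×51.2 + 211×1.71×93.9 + 185×1.71×16.4 = 61569
Σ ṁᵢCp,ᵢ = 257×1.71 + 211×1.71 + 185×1.71 = 1116.6
T_out = 61569 / 1116.6 = 55.138 °C

T_out = 55.1 °C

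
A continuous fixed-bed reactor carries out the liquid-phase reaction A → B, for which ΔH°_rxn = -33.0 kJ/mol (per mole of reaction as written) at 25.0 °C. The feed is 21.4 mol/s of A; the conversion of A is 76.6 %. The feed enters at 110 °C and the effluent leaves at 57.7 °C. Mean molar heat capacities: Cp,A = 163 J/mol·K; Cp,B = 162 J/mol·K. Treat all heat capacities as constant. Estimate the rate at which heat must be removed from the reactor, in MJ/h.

Q_out = 2610 MJ/h

Extent of reaction ξ = 0.766 × 21.4 = 16.392 mol/s
Reaction term: ξ·ΔH°_rxn = 16.392 × -33.0 = -540.95 kJ/s
Sensible, feed 110→25 °C: -296.5 kJ/s
Outlet flows (mol/s): A 5.0076, B 16.392
Sensible, products 25→57.7 °C: 113.53 kJ/s
Q = ΔH = -723.92 kJ/s = -723.92 kW
Heat removed = 2606.1 MJ/h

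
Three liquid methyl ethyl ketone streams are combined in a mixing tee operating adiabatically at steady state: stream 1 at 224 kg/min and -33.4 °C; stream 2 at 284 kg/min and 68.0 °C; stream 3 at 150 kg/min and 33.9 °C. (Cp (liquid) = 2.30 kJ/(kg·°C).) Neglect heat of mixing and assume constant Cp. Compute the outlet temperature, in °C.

Energy balance with Q = 0: Σ ṁᵢCp,ᵢ(T_out − Tᵢ) = 0
T_out = Σ ṁᵢCp,ᵢTᵢ / Σ ṁᵢCp,ᵢ
      = 38905 / 1513.4 = 25.707 °C

T_out = 25.7 °C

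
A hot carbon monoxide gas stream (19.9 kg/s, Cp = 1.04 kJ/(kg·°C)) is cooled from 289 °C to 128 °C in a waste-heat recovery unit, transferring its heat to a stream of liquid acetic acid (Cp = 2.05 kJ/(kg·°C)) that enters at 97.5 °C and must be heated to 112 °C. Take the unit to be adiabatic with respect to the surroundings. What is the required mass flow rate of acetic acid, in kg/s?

Heat released by hot stream: Q = 19.9 × 1.04 × (289 − 128) = 3332.1 kJ/s
Energy balance on cold side (adiabatic exchanger): Q = ṁ_c·Cp_c·(T_c,out − T_c,in)
ṁ_c = 3332.1 / [2.05 × (112 − 97.5)] = 112.1 kg/s

ṁ_c = 112 kg/s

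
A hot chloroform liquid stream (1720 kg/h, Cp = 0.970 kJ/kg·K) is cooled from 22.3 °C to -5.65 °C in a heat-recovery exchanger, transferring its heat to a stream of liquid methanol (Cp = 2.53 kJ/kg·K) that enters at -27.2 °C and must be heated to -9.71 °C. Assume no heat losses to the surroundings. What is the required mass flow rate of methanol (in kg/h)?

Heat released by hot stream: Q = 1720 × 0.970 × (22.3 − -5.65) = 46632 kJ/h
Energy balance on cold side (adiabatic exchanger): Q = ṁ_c·Cp_c·(T_c,out − T_c,in)
ṁ_c = 46632 / [2.53 × (-9.71 − -27.2)] = 1053.8 kg/h

ṁ_c = 1050 kg/h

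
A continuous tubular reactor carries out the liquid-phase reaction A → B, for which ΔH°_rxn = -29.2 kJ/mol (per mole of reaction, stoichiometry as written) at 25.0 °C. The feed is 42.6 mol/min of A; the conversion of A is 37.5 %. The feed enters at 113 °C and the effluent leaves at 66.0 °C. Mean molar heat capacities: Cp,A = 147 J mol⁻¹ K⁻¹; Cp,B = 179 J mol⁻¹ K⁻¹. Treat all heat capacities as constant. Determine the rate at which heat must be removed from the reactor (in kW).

Q_out = 12.3 kW

Extent of reaction ξ = 0.375 × 42.6 = 15.975 mol/min
Reaction term: ξ·ΔH°_rxn = 15.975 × -29.2 = -466.47 kJ/min
Sensible, feed 113→25 °C: -551.07 kJ/min
Outlet flows (mol/min): A 26.625, B 15.975
Sensible, products 25→66.0 °C: 277.71 kJ/min
Q = ΔH = -739.83 kJ/min = -12.331 kW
Heat removed = 12.331 kW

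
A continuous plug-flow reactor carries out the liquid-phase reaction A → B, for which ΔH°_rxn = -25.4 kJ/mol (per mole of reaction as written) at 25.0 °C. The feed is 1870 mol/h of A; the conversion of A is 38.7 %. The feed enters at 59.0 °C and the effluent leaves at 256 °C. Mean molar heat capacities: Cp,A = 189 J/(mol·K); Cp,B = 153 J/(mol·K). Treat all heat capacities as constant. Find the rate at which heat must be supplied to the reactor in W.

Extent of reaction ξ = 0.387 × 1870 = 723.69 mol/h
Reaction term: ξ·ΔH°_rxn = 723.69 × -25.4 = -18382 kJ/h
Sensible, feed 59.0→25 °C: -12017 kJ/h
Outlet flows (mol/h): A 1146.3, B 723.69
Sensible, products 25→256 °C: 75624 kJ/h
Q = ΔH = 45226 kJ/h = 12.563 kW
Heat supplied = 12563 W

Q_in = 12600 W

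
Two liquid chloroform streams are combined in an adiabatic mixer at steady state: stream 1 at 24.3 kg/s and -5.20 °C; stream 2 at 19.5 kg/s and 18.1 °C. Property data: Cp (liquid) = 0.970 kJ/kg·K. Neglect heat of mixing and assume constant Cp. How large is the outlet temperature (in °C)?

T_out = 5.17 °C

Energy balance with Q = 0: Σ ṁᵢCp,ᵢ(T_out − Tᵢ) = 0
Σ ṁᵢCp,ᵢTᵢ = 24.3×0.970×-5.20 + 19.5×0.970×18.1 = 219.79
Σ ṁᵢCp,ᵢ = 24.3×0.970 + 19.5×0.970 = 42.486
T_out = 219.79 / 42.486 = 5.1733 °C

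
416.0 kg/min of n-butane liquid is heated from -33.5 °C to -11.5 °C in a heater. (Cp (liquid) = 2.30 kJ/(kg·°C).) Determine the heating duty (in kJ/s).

Q = 351 kJ/s

Q = ṁ·Cp·ΔT = 416.0 × 2.30 × (-11.5 − -33.5) = 21050 kJ/min
Converting: 21050 / 60 s = 350.83 kW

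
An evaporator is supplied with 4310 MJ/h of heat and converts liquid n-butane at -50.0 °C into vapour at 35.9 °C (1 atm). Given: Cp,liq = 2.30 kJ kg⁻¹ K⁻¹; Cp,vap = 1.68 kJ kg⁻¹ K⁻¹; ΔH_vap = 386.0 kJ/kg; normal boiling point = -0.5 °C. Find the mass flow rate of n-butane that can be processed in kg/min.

Δh = 2.30×(-0.5−-50.0) + 386.0 + 1.68×(35.9−-0.5) = 561 kJ/kg
Q = 4310 MJ/h = 1197.2 kJ/s = 71833 kJ/min
ṁ = Q/Δh = 71833 / 561 = 128.04 kg/min

ṁ = 128 kg/min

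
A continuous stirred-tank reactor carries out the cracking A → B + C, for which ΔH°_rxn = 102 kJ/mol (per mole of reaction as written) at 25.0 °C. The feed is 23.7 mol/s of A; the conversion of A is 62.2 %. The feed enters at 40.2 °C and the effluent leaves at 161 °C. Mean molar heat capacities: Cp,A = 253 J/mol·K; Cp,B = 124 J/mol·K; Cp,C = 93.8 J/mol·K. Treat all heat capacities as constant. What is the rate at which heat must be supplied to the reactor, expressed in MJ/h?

Extent of reaction ξ = 0.622 × 23.7 = 14.741 mol/s
Reaction term: ξ·ΔH°_rxn = 14.741 × 102 = 1503.6 kJ/s
Sensible, feed 40.2→25 °C: -91.141 kJ/s
Outlet flows (mol/s): A 8.9586, B 14.741, C 14.741
Sensible, products 25→161 °C: 744.9 kJ/s
Q = ΔH = 2157.4 kJ/s = 2157.4 kW
Heat supplied = 7766.6 MJ/h

Q_in = 7770 MJ/h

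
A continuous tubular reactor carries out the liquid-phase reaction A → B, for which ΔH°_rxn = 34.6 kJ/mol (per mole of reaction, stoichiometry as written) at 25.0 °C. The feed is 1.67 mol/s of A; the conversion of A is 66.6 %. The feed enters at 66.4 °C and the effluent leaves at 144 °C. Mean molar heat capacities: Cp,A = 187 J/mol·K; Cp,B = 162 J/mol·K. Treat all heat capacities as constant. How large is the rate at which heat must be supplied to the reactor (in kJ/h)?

Extent of reaction ξ = 0.666 × 1.67 = 1.1122 mol/s
Reaction term: ξ·ΔH°_rxn = 1.1122 × 34.6 = 38.483 kJ/s
Sensible, feed 66.4→25 °C: -12.929 kJ/s
Outlet flows (mol/s): A 0.55778, B 1.1122
Sensible, products 25→144 °C: 33.854 kJ/s
Q = ΔH = 59.408 kJ/s = 59.408 kW
Heat supplied = 213870 kJ/h

Q_in = 214000 kJ/h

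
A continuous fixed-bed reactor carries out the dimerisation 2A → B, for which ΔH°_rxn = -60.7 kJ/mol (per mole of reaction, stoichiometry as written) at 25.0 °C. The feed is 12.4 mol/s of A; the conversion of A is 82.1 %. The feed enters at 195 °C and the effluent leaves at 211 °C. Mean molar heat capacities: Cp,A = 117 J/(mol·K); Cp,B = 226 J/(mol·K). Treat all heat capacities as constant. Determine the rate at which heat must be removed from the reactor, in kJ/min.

Extent of reaction ξ = 0.821 × 12.4 / 2 = 5.0902 mol/s
Reaction term: ξ·ΔH°_rxn = 5.0902 × -60.7 = -308.98 kJ/s
Sensible, feed 195→25 °C: -246.64 kJ/s
Outlet flows (mol/s): A 2.2196, B 5.0902
Sensible, products 25→211 °C: 262.27 kJ/s
Q = ΔH = -293.34 kJ/s = -293.34 kW
Heat removed = 17600 kJ/min

Q_out = 17600 kJ/min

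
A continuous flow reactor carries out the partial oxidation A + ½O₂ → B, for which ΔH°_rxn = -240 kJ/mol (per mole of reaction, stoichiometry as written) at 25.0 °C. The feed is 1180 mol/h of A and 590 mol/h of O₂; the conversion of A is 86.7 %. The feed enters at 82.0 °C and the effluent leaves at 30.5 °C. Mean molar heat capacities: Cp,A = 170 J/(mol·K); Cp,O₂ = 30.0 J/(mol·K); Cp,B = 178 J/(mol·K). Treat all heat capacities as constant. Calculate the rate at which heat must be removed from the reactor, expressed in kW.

Q_out = 71.3 kW

Extent of reaction ξ = 0.867 × 1180 = 1023.1 mol/h
Reaction term: ξ·ΔH°_rxn = 1023.1 × -240 = -245530 kJ/h
Sensible, feed 82.0→25 °C: -12443 kJ/h
Outlet flows (mol/h): A 156.94, O₂ 78.47, B 1023.1
Sensible, products 25→30.5 °C: 1161.3 kJ/h
Q = ΔH = -256820 kJ/h = -71.338 kW
Heat removed = 71.338 kW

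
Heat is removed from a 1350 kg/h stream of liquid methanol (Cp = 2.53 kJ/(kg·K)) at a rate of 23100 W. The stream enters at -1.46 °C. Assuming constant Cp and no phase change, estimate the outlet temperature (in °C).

T_out = -25.8 °C

Q = 23100 W = 83160 kJ/h
ΔT = Q/(ṁ·Cp) = 83160/(1350×2.53) = 24.348 K
T_out = -1.46 − 24.348 = -25.808 °C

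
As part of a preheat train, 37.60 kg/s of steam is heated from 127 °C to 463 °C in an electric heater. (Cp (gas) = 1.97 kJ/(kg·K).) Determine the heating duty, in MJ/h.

Q = 89600 MJ/h

Q = ṁ·Cp·ΔT = 37.60 × 1.97 × (463 − 127) = 24888 kJ/s
Heating duty = 89597 MJ/h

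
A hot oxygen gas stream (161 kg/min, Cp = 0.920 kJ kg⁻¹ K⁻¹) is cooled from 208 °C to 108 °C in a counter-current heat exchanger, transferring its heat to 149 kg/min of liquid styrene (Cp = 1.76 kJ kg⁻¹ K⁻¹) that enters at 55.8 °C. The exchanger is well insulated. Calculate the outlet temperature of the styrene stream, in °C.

T_c,out = 112 °C

Heat released by hot stream: Q = 161 × 0.920 × (208 − 108) = 14812 kJ/min
Energy balance on cold side (adiabatic exchanger): Q = ṁ_c·Cp_c·(T_c,out − T_c,in)
T_c,out = 55.8 + 14812/(149 × 1.76) = 112.28 °C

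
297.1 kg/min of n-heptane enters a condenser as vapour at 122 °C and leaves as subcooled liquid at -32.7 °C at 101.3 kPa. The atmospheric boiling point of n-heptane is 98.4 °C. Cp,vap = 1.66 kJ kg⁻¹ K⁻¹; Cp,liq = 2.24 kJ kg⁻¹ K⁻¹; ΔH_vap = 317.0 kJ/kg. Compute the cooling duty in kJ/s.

Q_c = 3220 kJ/s

vapour 122→98.4 °C: -39.176 kJ/kg
condensation at 98.4 °C: -317 kJ/kg
liquid 98.4→-32.7 °C: -293.66 kJ/kg
Δh = -39.176 + -317 + -293.66 = -649.84 kJ/kg
Q = ṁ·Δh = 297.1 kg/min × -649.84 kJ/kg = -193070 kJ/min
|Q| = 3217.8 kW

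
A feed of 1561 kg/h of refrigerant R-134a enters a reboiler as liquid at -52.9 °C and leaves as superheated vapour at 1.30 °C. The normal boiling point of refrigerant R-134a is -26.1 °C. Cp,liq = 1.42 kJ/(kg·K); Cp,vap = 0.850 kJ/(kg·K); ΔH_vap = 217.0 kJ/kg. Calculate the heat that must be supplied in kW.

liquid -52.9→-26.1 °C: 38.056 kJ/kg
vaporisation at -26.1 °C: 217 kJ/kg
vapour -26.1→1.30 °C: 23.29 kJ/kg
Δh = 38.056 + 217 + 23.29 = 278.35 kJ/kg
Q = ṁ·Δh = 1561 kg/h × 278.35 kJ/kg = 434500 kJ/h
|Q| = 120.69 kW

Q = 121 kW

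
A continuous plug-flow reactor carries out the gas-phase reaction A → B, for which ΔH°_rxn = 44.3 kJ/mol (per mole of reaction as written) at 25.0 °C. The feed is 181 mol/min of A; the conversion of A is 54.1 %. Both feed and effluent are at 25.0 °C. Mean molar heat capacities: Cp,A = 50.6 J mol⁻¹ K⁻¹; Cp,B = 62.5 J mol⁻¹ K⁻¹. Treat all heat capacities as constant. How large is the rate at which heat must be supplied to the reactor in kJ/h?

Q_in = 260000 kJ/h

Extent of reaction ξ = 0.541 × 181 = 97.921 mol/min
Reaction term: ξ·ΔH°_rxn = 97.921 × 44.3 = 4337.9 kJ/min
Q = ΔH = 4337.9 kJ/min = 72.298 kW
Heat supplied = 260270 kJ/h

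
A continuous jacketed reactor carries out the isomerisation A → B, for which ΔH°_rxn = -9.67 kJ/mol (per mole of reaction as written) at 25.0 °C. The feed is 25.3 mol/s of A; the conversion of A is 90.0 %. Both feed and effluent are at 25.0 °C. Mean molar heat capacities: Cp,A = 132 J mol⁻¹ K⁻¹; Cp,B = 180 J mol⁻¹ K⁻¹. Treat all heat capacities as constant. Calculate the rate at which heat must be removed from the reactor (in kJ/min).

Extent of reaction ξ = 0.900 × 25.3 = 22.77 mol/s
Reaction term: ξ·ΔH°_rxn = 22.77 × -9.67 = -220.19 kJ/s
Q = ΔH = -220.19 kJ/s = -220.19 kW
Heat removed = 13211 kJ/min

Q_out = 13200 kJ/min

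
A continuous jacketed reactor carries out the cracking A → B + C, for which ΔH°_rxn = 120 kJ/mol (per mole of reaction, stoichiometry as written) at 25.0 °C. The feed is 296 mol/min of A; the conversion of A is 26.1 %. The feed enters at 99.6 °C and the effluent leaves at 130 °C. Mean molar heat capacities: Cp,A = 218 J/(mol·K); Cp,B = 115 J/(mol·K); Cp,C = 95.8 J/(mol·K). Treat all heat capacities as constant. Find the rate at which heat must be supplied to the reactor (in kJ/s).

Extent of reaction ξ = 0.261 × 296 = 77.256 mol/min
Reaction term: ξ·ΔH°_rxn = 77.256 × 120 = 9270.7 kJ/min
Sensible, feed 99.6→25 °C: -4813.8 kJ/min
Outlet flows (mol/min): A 218.74, B 77.256, C 77.256
Sensible, products 25→130 °C: 6717 kJ/min
Q = ΔH = 11174 kJ/min = 186.23 kW
Heat supplied = 186.23 kJ/s

Q_in = 186 kJ/s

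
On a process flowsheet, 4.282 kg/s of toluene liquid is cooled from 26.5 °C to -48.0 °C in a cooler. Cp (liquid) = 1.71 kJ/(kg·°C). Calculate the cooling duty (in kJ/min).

Q_c = 32700 kJ/min

Q = ṁ·Cp·ΔT = 4.282 × 1.71 × (-48.0 − 26.5) = -545.51 kJ/s
Cooling duty = 32730 kJ/min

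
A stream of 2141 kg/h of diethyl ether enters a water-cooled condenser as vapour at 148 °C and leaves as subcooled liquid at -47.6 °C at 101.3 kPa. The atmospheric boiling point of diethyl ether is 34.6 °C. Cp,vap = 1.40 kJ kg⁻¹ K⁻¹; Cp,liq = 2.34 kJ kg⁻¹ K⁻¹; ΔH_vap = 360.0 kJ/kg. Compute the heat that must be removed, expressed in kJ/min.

Q_c = 25400 kJ/min

vapour 148→34.6 °C: -158.76 kJ/kg
condensation at 34.6 °C: -360 kJ/kg
liquid 34.6→-47.6 °C: -192.35 kJ/kg
Δh = -158.76 + -360 + -192.35 = -711.11 kJ/kg
Q = ṁ·Δh = 2141 kg/h × -711.11 kJ/kg = -1.5225e+06 kJ/h
|Q| = 422.91 kW = 25375 kJ/min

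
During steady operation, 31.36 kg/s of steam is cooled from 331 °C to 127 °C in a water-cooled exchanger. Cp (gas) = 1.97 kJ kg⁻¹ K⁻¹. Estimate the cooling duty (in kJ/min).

Q_c = 756000 kJ/min

Q = ṁ·Cp·ΔT = 31.36 × 1.97 × (127 − 331) = -12603 kJ/s
Cooling duty = 756180 kJ/min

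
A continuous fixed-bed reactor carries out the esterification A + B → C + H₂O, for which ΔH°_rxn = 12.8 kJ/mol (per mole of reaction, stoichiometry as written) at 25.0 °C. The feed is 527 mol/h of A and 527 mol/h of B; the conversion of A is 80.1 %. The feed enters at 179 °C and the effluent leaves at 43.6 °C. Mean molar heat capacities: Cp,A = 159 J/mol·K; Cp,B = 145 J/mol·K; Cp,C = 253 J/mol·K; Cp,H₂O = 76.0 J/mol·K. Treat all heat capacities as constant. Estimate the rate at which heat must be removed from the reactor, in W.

Extent of reaction ξ = 0.801 × 527 = 422.13 mol/h
Reaction term: ξ·ΔH°_rxn = 422.13 × 12.8 = 5403.2 kJ/h
Sensible, feed 179→25 °C: -24672 kJ/h
Outlet flows (mol/h): A 104.87, B 104.87, C 422.13, H₂O 422.13
Sensible, products 25→43.6 °C: 3176.2 kJ/h
Q = ΔH = -16093 kJ/h = -4.4702 kW
Heat removed = 4470.2 W

Q_out = 4470 W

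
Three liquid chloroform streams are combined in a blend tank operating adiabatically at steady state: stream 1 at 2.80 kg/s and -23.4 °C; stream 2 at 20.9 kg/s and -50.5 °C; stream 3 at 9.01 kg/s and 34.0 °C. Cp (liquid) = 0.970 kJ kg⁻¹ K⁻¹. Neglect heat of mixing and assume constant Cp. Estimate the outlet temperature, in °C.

T_out = -24.9 °C

Adiabatic, steady state ⇒ Σ ṁᵢCp,ᵢ(T_out − Tᵢ) = 0
Σ ṁᵢCp,ᵢTᵢ = 2.80×0.970×-23.4 + 20.9×0.970×-50.5 + 9.01×0.970×34.0 = -790.19
Σ ṁᵢCp,ᵢ = 2.80×0.970 + 20.9×0.970 + 9.01×0.970 = 31.729
T_out = -790.19 / 31.729 = -24.905 °C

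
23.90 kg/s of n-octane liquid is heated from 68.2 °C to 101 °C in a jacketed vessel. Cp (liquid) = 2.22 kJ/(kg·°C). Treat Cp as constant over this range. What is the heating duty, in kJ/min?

Q = 104000 kJ/min

Q = ṁ·Cp·ΔT = 23.90 × 2.22 × (101 − 68.2) = 1740.3 kJ/s
Heating duty = 104420 kJ/min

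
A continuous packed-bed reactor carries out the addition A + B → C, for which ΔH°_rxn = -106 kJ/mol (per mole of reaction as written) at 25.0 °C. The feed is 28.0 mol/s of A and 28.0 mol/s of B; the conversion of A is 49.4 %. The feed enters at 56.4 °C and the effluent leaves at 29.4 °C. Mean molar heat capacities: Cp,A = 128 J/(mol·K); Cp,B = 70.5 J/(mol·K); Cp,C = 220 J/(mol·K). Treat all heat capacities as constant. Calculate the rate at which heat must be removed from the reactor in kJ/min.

Q_out = 96900 kJ/min

Extent of reaction ξ = 0.494 × 28.0 = 13.832 mol/s
Reaction term: ξ·ΔH°_rxn = 13.832 × -106 = -1466.2 kJ/s
Sensible, feed 56.4→25 °C: -174.52 kJ/s
Outlet flows (mol/s): A 14.168, B 14.168, C 13.832
Sensible, products 25→29.4 °C: 25.764 kJ/s
Q = ΔH = -1614.9 kJ/s = -1614.9 kW
Heat removed = 96897 kJ/min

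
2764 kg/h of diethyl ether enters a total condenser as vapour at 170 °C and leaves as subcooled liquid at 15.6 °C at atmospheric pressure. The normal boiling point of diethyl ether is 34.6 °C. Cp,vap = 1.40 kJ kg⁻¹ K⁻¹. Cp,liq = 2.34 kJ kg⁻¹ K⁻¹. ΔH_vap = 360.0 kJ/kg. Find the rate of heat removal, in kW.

Q_c = 456 kW

vapour 170→34.6 °C: -189.56 kJ/kg
condensation at 34.6 °C: -360 kJ/kg
liquid 34.6→15.6 °C: -44.46 kJ/kg
Δh = -189.56 + -360 + -44.46 = -594.02 kJ/kg
Q = ṁ·Δh = 2764 kg/h × -594.02 kJ/kg = -1.6419e+06 kJ/h
|Q| = 456.08 kW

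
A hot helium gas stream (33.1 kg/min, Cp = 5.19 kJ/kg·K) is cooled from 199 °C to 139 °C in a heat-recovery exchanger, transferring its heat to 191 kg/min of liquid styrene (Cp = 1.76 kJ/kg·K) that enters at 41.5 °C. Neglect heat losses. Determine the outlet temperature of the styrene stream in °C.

T_c,out = 72.2 °C

Heat released by hot stream: Q = 33.1 × 5.19 × (199 − 139) = 10307 kJ/min
Energy balance on cold side (adiabatic exchanger): Q = ṁ_c·Cp_c·(T_c,out − T_c,in)
T_c,out = 41.5 + 10307/(191 × 1.76) = 72.162 °C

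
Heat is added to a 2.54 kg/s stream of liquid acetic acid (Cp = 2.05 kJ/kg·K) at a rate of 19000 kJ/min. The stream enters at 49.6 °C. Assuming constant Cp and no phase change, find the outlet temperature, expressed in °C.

T_out = 110 °C

Q = 19000 kJ/min = 316.67 kJ/s
ΔT = Q/(ṁ·Cp) = 316.67/(2.54×2.05) = 60.816 K
T_out = 49.6 + 60.816 = 110.42 °C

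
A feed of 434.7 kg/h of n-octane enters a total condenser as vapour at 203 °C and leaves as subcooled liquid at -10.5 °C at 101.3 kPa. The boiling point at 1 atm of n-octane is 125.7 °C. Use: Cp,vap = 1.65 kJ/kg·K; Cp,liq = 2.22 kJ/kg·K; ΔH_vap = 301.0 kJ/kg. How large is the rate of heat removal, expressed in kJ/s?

vapour 203→125.7 °C: -127.54 kJ/kg
condensation at 125.7 °C: -301 kJ/kg
liquid 125.7→-10.5 °C: -302.36 kJ/kg
Δh = -127.54 + -301 + -302.36 = -730.91 kJ/kg
Q = ṁ·Δh = 434.7 kg/h × -730.91 kJ/kg = -317730 kJ/h
|Q| = 88.257 kW

Q_c = 88.3 kJ/s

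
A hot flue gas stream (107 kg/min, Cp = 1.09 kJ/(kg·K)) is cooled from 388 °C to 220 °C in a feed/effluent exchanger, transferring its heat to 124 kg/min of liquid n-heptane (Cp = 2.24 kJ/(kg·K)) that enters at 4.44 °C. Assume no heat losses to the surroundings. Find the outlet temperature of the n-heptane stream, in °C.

Heat released by hot stream: Q = 107 × 1.09 × (388 − 220) = 19594 kJ/min
Energy balance on cold side (adiabatic exchanger): Q = ṁ_c·Cp_c·(T_c,out − T_c,in)
T_c,out = 4.44 + 19594/(124 × 2.24) = 74.982 °C

T_c,out = 75.0 °C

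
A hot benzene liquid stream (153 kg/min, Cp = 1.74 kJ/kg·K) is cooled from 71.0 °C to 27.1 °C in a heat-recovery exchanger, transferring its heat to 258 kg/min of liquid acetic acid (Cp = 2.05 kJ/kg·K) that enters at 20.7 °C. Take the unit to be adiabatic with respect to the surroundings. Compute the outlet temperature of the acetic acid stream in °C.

T_c,out = 42.8 °C

Heat released by hot stream: Q = 153 × 1.74 × (71.0 − 27.1) = 11687 kJ/min
Energy balance on cold side (adiabatic exchanger): Q = ṁ_c·Cp_c·(T_c,out − T_c,in)
T_c,out = 20.7 + 11687/(258 × 2.05) = 42.797 °C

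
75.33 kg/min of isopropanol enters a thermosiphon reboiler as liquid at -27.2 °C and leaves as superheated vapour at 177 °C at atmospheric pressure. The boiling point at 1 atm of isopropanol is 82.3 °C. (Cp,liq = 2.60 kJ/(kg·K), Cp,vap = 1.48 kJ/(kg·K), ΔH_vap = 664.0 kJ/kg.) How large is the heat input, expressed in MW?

liquid -27.2→82.3 °C: 284.7 kJ/kg
vaporisation at 82.3 °C: 664 kJ/kg
vapour 82.3→177 °C: 140.16 kJ/kg
Δh = 284.7 + 664 + 140.16 = 1088.9 kJ/kg
Q = ṁ·Δh = 75.33 kg/min × 1088.9 kJ/kg = 82024 kJ/min
|Q| = 1367.1 kW = 1.3671 MW

Q = 1.37 MW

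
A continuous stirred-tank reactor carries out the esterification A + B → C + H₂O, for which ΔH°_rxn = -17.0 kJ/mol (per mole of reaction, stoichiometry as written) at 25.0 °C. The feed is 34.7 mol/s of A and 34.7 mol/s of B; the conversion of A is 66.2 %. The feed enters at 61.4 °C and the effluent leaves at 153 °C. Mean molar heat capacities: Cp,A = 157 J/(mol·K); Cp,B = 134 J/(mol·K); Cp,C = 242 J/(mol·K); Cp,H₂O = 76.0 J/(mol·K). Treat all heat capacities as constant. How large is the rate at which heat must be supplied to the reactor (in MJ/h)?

Q_in = 2210 MJ/h

Extent of reaction ξ = 0.662 × 34.7 = 22.971 mol/s
Reaction term: ξ·ΔH°_rxn = 22.971 × -17.0 = -390.51 kJ/s
Sensible, feed 61.4→25 °C: -367.56 kJ/s
Outlet flows (mol/s): A 11.729, B 11.729, C 22.971, H₂O 22.971
Sensible, products 25→153 °C: 1371.9 kJ/s
Q = ΔH = 613.82 kJ/s = 613.82 kW
Heat supplied = 2209.8 MJ/h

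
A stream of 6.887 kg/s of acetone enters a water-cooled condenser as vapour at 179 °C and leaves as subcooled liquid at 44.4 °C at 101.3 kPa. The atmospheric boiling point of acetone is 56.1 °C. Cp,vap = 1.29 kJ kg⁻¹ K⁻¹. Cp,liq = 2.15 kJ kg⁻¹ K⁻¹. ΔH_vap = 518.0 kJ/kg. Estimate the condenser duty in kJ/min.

vapour 179→56.1 °C: -158.54 kJ/kg
condensation at 56.1 °C: -518 kJ/kg
liquid 56.1→44.4 °C: -25.155 kJ/kg
Δh = -158.54 + -518 + -25.155 = -701.7 kJ/kg
Q = ṁ·Δh = 6.887 kg/s × -701.7 kJ/kg = -4832.6 kJ/s
|Q| = 4832.6 kW = 289950 kJ/min

Q_c = 290000 kJ/min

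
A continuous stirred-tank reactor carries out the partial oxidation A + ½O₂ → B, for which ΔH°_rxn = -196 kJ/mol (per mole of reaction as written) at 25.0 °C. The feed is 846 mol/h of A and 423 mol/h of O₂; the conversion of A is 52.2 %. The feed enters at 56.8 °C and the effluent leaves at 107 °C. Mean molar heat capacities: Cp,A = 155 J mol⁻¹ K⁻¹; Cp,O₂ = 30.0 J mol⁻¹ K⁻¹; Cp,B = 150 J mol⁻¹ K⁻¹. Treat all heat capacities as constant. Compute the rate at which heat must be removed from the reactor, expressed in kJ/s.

Extent of reaction ξ = 0.522 × 846 = 441.61 mol/h
Reaction term: ξ·ΔH°_rxn = 441.61 × -196 = -86556 kJ/h
Sensible, feed 56.8→25 °C: -4573.5 kJ/h
Outlet flows (mol/h): A 404.39, O₂ 202.19, B 441.61
Sensible, products 25→107 °C: 11069 kJ/h
Q = ΔH = -80060 kJ/h = -22.239 kW
Heat removed = 22.239 kJ/s

Q_out = 22.2 kJ/s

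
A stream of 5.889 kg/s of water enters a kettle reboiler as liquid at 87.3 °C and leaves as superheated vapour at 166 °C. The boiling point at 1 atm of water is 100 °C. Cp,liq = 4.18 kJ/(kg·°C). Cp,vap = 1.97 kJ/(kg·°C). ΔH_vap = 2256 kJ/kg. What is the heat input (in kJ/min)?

liquid 87.3→100 °C: 53.086 kJ/kg
vaporisation at 100 °C: 2256 kJ/kg
vapour 100→166 °C: 130.02 kJ/kg
Δh = 53.086 + 2256 + 130.02 = 2439.1 kJ/kg
Q = ṁ·Δh = 5.889 kg/s × 2439.1 kJ/kg = 14364 kJ/s
|Q| = 14364 kW = 861830 kJ/min

Q = 862000 kJ/min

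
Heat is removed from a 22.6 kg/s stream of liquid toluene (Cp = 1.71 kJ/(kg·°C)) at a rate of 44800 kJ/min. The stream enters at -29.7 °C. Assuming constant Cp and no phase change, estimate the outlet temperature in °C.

T_out = -49.0 °C

Q = 44800 kJ/min = 746.67 kJ/s
ΔT = Q/(ṁ·Cp) = 746.67/(22.6×1.71) = 19.321 K
T_out = -29.7 − 19.321 = -49.021 °C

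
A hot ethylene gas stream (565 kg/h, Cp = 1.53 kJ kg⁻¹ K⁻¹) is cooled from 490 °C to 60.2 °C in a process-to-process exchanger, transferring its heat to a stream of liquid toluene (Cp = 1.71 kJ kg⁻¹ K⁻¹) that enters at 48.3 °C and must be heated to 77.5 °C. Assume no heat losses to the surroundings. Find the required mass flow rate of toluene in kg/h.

Heat released by hot stream: Q = 565 × 1.53 × (490 − 60.2) = 371540 kJ/h
Energy balance on cold side (adiabatic exchanger): Q = ṁ_c·Cp_c·(T_c,out − T_c,in)
ṁ_c = 371540 / [1.71 × (77.5 − 48.3)] = 7440.9 kg/h

ṁ_c = 7440 kg/h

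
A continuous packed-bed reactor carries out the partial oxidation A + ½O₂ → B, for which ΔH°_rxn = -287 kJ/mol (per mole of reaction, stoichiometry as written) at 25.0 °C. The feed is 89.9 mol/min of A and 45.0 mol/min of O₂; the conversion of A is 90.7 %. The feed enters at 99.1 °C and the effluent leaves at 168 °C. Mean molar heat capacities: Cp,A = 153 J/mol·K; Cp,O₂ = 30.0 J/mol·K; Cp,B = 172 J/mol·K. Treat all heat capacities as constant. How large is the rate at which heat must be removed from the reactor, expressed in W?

Extent of reaction ξ = 0.907 × 89.9 = 81.539 mol/min
Reaction term: ξ·ΔH°_rxn = 81.539 × -287 = -23402 kJ/min
Sensible, feed 99.1→25 °C: -1119.3 kJ/min
Outlet flows (mol/min): A 8.3607, O₂ 4.2303, B 81.539
Sensible, products 25→168 °C: 2206.6 kJ/min
Q = ΔH = -22314 kJ/min = -371.91 kW
Heat removed = 371910 W

Q_out = 372000 W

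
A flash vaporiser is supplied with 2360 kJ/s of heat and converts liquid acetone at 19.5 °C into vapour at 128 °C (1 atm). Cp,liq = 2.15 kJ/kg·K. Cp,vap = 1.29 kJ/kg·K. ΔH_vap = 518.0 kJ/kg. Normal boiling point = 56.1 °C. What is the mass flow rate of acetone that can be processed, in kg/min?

Δh = 2.15×(56.1−19.5) + 518.0 + 1.29×(128−56.1) = 689.44 kJ/kg
Q = 2360 kJ/s = 2360 kJ/s = 141600 kJ/min
ṁ = Q/Δh = 141600 / 689.44 = 205.38 kg/min

ṁ = 205 kg/min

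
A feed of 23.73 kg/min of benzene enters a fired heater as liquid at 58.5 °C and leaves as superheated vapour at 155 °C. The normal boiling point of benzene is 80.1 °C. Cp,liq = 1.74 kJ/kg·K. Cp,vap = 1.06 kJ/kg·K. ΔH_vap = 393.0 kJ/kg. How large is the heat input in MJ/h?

liquid 58.5→80.1 °C: 37.584 kJ/kg
vaporisation at 80.1 °C: 393 kJ/kg
vapour 80.1→155 °C: 79.394 kJ/kg
Δh = 37.584 + 393 + 79.394 = 509.98 kJ/kg
Q = ṁ·Δh = 23.73 kg/min × 509.98 kJ/kg = 12102 kJ/min
|Q| = 201.7 kW = 726.11 MJ/h

Q = 726 MJ/h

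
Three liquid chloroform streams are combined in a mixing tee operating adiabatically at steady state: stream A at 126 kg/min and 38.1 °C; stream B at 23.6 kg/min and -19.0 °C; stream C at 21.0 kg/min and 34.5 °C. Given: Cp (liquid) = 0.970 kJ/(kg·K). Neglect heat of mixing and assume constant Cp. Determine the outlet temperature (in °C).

Energy balance with Q = 0: Σ ṁᵢCp,ᵢ(T_out − Tᵢ) = 0
T_out = Σ ṁᵢCp,ᵢTᵢ / Σ ṁᵢCp,ᵢ
      = 4924.4 / 165.48 = 29.758 °C

T_out = 29.8 °C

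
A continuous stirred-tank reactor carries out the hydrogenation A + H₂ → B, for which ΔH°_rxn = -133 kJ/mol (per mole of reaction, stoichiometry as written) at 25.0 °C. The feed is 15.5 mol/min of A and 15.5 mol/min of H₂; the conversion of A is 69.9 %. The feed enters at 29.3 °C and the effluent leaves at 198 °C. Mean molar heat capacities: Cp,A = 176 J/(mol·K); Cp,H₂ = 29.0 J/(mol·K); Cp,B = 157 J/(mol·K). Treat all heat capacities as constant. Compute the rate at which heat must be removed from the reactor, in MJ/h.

Extent of reaction ξ = 0.699 × 15.5 = 10.834 mol/min
Reaction term: ξ·ΔH°_rxn = 10.834 × -133 = -1441 kJ/min
Sensible, feed 29.3→25 °C: -13.663 kJ/min
Outlet flows (mol/min): A 4.6655, H₂ 4.6655, B 10.834
Sensible, products 25→198 °C: 459.74 kJ/min
Q = ΔH = -994.91 kJ/min = -16.582 kW
Heat removed = 59.695 MJ/h

Q_out = 59.7 MJ/h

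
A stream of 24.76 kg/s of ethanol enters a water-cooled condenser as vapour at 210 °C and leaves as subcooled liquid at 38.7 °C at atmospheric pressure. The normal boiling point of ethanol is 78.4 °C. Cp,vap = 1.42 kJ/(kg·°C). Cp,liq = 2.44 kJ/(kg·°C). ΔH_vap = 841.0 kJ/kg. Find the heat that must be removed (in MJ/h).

Q_c = 100000 MJ/h

vapour 210→78.4 °C: -186.87 kJ/kg
condensation at 78.4 °C: -841 kJ/kg
liquid 78.4→38.7 °C: -96.868 kJ/kg
Δh = -186.87 + -841 + -96.868 = -1124.7 kJ/kg
Q = ṁ·Δh = 24.76 kg/s × -1124.7 kJ/kg = -27849 kJ/s
|Q| = 27849 kW = 100250 MJ/h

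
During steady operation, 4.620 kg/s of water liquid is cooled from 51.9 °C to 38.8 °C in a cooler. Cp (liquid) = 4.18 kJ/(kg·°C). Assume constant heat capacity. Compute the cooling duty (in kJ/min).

Q_c = 15200 kJ/min

Q = ṁ·Cp·ΔT = 4.620 × 4.18 × (38.8 − 51.9) = -252.98 kJ/s
Cooling duty = 15179 kJ/min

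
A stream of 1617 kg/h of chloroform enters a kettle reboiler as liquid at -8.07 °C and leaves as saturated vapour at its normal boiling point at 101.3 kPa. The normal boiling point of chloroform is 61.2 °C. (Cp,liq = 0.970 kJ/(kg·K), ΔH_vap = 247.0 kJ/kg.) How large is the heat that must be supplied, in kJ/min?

liquid -8.07→61.2 °C: 67.192 kJ/kg
vaporisation at 61.2 °C: 247 kJ/kg
Δh = 67.192 + 247 = 314.19 kJ/kg
Q = ṁ·Δh = 1617 kg/h × 314.19 kJ/kg = 508050 kJ/h
|Q| = 141.12 kW = 8467.5 kJ/min

Q = 8470 kJ/min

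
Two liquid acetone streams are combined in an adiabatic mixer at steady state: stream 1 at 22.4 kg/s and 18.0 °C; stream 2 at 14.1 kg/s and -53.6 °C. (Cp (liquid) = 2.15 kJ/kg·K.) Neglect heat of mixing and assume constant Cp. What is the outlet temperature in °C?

T_out = -9.66 °C

No heat crosses the boundary, so H_out = H_in.
T_out = Σ ṁᵢCp,ᵢTᵢ / Σ ṁᵢCp,ᵢ
      = -758 / 78.475 = -9.6592 °C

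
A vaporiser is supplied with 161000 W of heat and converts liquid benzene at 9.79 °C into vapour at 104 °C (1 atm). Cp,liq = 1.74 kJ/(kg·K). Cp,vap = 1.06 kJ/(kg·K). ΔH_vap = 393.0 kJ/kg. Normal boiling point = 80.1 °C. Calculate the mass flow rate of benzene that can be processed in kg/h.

Δh = 1.74×(80.1−9.79) + 393.0 + 1.06×(104−80.1) = 540.67 kJ/kg
Q = 161000 W = 161 kJ/s = 579600 kJ/h
ṁ = Q/Δh = 579600 / 540.67 = 1072 kg/h

ṁ = 1070 kg/h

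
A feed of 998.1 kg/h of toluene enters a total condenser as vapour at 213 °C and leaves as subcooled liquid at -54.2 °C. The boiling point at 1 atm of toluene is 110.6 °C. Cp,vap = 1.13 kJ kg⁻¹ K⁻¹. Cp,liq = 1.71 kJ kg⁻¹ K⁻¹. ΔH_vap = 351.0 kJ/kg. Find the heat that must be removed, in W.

Q_c = 208000 W

vapour 213→110.6 °C: -115.71 kJ/kg
condensation at 110.6 °C: -351 kJ/kg
liquid 110.6→-54.2 °C: -281.81 kJ/kg
Δh = -115.71 + -351 + -281.81 = -748.52 kJ/kg
Q = ṁ·Δh = 998.1 kg/h × -748.52 kJ/kg = -747100 kJ/h
|Q| = 207.53 kW = 207530 W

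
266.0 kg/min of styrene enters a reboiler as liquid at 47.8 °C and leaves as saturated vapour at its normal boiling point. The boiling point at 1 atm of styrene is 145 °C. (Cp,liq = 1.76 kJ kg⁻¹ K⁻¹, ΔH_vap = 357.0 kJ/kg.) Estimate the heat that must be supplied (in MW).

liquid 47.8→145 °C: 171.07 kJ/kg
vaporisation at 145 °C: 357 kJ/kg
Δh = 171.07 + 357 = 528.07 kJ/kg
Q = ṁ·Δh = 266.0 kg/min × 528.07 kJ/kg = 140470 kJ/min
|Q| = 2341.1 kW = 2.3411 MW

Q = 2.34 MW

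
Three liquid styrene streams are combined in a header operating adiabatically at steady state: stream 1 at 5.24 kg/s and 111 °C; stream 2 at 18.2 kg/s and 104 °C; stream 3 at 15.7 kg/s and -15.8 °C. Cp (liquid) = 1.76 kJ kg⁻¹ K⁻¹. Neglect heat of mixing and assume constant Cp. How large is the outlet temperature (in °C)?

Adiabatic, steady state ⇒ Σ ṁᵢCp,ᵢ(T_out − Tᵢ) = 0
Σ ṁᵢCp,ᵢTᵢ = 5.24×1.76×111 + 18.2×1.76×104 + 15.7×1.76×-15.8 = 3918.4
Σ ṁᵢCp,ᵢ = 5.24×1.76 + 18.2×1.76 + 15.7×1.76 = 68.886
T_out = 3918.4 / 68.886 = 56.882 °C

T_out = 56.9 °C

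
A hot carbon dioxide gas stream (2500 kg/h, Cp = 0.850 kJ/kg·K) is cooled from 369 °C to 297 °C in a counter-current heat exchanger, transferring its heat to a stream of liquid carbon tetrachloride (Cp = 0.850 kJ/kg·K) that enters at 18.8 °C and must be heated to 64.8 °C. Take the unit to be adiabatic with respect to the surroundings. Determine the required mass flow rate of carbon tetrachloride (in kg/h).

ṁ_c = 3910 kg/h

Heat released by hot stream: Q = 2500 × 0.850 × (369 − 297) = 153000 kJ/h
Energy balance on cold side (adiabatic exchanger): Q = ṁ_c·Cp_c·(T_c,out − T_c,in)
ṁ_c = 153000 / [0.850 × (64.8 − 18.8)] = 3913 kg/h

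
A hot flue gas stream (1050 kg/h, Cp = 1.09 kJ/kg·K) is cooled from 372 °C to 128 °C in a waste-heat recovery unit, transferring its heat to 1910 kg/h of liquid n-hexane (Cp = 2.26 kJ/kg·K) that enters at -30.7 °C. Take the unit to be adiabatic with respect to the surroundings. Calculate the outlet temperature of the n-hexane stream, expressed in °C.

T_c,out = 34.0 °C

Heat released by hot stream: Q = 1050 × 1.09 × (372 − 128) = 279260 kJ/h
Energy balance on cold side (adiabatic exchanger): Q = ṁ_c·Cp_c·(T_c,out − T_c,in)
T_c,out = -30.7 + 279260/(1910 × 2.26) = 33.994 °C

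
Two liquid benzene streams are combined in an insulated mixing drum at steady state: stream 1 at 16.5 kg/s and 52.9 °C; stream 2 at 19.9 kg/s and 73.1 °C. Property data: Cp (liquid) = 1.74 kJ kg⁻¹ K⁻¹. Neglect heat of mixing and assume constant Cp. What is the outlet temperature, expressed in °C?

No heat crosses the boundary, so H_out = H_in.
Σ ṁᵢCp,ᵢTᵢ = 16.5×1.74×52.9 + 19.9×1.74×73.1 = 4049.9
Σ ṁᵢCp,ᵢ = 16.5×1.74 + 19.9×1.74 = 63.336
T_out = 4049.9 / 63.336 = 63.943 °C

T_out = 63.9 °C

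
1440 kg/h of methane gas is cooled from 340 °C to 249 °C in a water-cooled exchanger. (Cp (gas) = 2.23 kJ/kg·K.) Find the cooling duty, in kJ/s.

Q = ṁ·Cp·ΔT = 1440 × 2.23 × (249 − 340) = -292220 kJ/h
Converting: 292220 / 3600 s = 81.172 kW

Q_c = 81.2 kJ/s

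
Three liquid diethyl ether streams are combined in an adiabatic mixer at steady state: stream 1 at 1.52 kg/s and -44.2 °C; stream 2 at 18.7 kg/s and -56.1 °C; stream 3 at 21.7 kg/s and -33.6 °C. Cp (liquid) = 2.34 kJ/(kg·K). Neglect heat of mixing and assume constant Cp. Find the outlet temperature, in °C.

T_out = -44.0 °C

Adiabatic, steady state ⇒ Σ ṁᵢCp,ᵢ(T_out − Tᵢ) = 0
T_out = Σ ṁᵢCp,ᵢTᵢ / Σ ṁᵢCp,ᵢ
      = -4318.2 / 98.093 = -44.021 °C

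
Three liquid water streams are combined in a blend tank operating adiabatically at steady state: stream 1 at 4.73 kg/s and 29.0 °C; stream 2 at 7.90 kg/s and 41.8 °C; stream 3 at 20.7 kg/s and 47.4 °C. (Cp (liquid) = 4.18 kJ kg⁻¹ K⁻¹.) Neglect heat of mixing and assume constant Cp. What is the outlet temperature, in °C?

T_out = 43.5 °C

Adiabatic, steady state ⇒ Σ ṁᵢCp,ᵢ(T_out − Tᵢ) = 0
T_out = Σ ṁᵢCp,ᵢTᵢ / Σ ṁᵢCp,ᵢ
      = 6055 / 139.32 = 43.461 °C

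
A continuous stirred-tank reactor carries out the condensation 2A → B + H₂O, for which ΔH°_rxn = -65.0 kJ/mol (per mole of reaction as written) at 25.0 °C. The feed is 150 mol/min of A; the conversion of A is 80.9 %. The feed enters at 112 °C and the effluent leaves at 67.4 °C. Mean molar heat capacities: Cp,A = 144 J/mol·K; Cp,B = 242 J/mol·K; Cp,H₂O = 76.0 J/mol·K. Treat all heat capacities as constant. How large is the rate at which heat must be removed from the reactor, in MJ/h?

Q_out = 290 MJ/h

Extent of reaction ξ = 0.809 × 150 / 2 = 60.675 mol/min
Reaction term: ξ·ΔH°_rxn = 60.675 × -65.0 = -3943.9 kJ/min
Sensible, feed 112→25 °C: -1879.2 kJ/min
Outlet flows (mol/min): A 28.65, B 60.675, H₂O 60.675
Sensible, products 25→67.4 °C: 993.02 kJ/min
Q = ΔH = -4830.1 kJ/min = -80.501 kW
Heat removed = 289.8 MJ/h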